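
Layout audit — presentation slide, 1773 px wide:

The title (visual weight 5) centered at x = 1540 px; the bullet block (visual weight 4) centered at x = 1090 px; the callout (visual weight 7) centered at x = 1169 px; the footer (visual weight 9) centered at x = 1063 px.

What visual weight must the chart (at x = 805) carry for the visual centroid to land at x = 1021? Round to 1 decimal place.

w ≈ 19.8

Existing Σw = 25 (5 + 4 + 7 + 9); existing moment 5·1540 + 4·1090 + 7·1169 + 9·1063 = 29810.
For the centroid to hit 1021: (29810 + w·805) / (25 + w) = 1021.
Solving: w = (1021·25 − 29810) / (805 − 1021) = -4285 / -216 ≈ 19.84.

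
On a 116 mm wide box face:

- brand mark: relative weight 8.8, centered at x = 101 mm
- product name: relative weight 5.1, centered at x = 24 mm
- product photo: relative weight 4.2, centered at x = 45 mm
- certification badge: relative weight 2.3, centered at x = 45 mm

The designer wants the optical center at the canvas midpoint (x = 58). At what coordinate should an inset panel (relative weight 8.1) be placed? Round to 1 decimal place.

x ≈ 43.1

New total weight: (8.8 + 5.1 + 4.2 + 2.3) + 8.1 = 28.5.
x: target moment 28.5×58 = 1653.0; current 8.8·101 + 5.1·24 + 4.2·45 + 2.3·45 = 1303.7; the inset panel supplies 349.3, so x = 349.3/8.1 ≈ 43.12.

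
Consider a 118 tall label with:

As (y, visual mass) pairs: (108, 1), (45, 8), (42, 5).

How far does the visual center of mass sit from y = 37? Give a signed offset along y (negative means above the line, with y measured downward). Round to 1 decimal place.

Weights sum to 1 + 8 + 5 = 14.
y: (1·108 + 8·45 + 5·42) / 14 = 678 / 14 ≈ 48.43
Offset from y = 37: 48.43 − 37 ≈ 11.43.

≈ 11.4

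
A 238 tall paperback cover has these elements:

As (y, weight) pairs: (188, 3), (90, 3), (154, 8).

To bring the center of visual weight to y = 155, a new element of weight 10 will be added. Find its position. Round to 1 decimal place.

y ≈ 165.4

New total weight: (3 + 3 + 8) + 10 = 24.
y: target moment 24×155 = 3720; current 3·188 + 3·90 + 8·154 = 2066; the new element supplies 1654, so y = 1654/10 ≈ 165.40.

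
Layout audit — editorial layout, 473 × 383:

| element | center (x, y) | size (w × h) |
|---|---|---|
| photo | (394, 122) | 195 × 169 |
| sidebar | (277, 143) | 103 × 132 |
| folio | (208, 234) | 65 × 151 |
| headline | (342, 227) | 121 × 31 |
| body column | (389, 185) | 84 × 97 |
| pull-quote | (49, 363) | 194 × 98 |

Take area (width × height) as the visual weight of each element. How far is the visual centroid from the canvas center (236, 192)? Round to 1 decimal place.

Areas: photo 195·169 = 32955, sidebar 103·132 = 13596, folio 65·151 = 9815, headline 121·31 = 3751, body column 84·97 = 8148, pull-quote 194·98 = 19012. Total weight = 87277.
x: (32955·394 + 13596·277 + 9815·208 + 3751·342 + 8148·389 + 19012·49) / 87277 = 24175884 / 87277 ≈ 277.00
y: (32955·122 + 13596·143 + 9815·234 + 3751·227 + 8148·185 + 19012·363) / 87277 = 17521661 / 87277 ≈ 200.76
Relative to (236, 192): Δ = (41.00, 8.76); |Δ| = √(41.00² + 8.76²) ≈ 41.93.

≈ 41.9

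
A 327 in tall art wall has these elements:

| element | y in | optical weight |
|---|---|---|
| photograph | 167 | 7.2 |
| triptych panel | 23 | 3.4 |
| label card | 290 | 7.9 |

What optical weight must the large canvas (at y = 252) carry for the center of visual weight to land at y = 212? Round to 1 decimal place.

Known weights sum to 7.2 + 3.4 + 7.9 = 18.5; their moment is 7.2·167 + 3.4·23 + 7.9·290 = 3571.6.
Set Σw·y/Σw = 212: (3571.6 + 252w) = 212·(18.5 + w).
Solving: w = (212·18.5 − 3571.6) / (252 − 212) = 350.4 / 40 ≈ 8.76.

w ≈ 8.8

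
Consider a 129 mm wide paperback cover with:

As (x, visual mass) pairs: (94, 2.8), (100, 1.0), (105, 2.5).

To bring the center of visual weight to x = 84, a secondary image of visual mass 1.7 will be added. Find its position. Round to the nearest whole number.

With the secondary image, Σw becomes 2.8 + 1.0 + 2.5 + 1.7 = 8.0.
Along x: (625.7 + 1.7·x) / 8.0 = 84 (existing moment 2.8·94 + 1.0·100 + 2.5·105 = 625.7) ⇒ x = (672.0 − 625.7) / 1.7 ≈ 27.24.

x ≈ 27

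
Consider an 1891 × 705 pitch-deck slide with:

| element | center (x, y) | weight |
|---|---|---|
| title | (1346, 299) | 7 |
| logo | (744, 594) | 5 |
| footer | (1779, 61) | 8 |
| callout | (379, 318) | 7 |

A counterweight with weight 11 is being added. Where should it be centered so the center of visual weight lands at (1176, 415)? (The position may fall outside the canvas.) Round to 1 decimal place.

New total weight: (7 + 5 + 8 + 7) + 11 = 38.
Along x: (30027 + 11·x) / 38 = 1176 (existing moment 7·1346 + 5·744 + 8·1779 + 7·379 = 30027) ⇒ x = (44688 − 30027) / 11 ≈ 1332.82.
Along y: (7777 + 11·y) / 38 = 415 (existing moment 7·299 + 5·594 + 8·61 + 7·318 = 7777) ⇒ y = (15770 − 7777) / 11 ≈ 726.64.

(1332.8, 726.6)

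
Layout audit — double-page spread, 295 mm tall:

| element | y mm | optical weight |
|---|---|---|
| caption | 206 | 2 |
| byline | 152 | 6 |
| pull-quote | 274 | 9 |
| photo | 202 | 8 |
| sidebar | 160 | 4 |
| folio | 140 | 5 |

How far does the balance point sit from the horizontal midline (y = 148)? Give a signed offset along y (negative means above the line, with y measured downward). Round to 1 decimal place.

≈ 50.4 mm

Σw = 2 + 6 + 9 + 8 + 4 + 5 = 34.
Σw·y = 6746; ȳ = 6746/34 ≈ 198.41.
Offset from y = 148: 198.41 − 148 ≈ 50.41.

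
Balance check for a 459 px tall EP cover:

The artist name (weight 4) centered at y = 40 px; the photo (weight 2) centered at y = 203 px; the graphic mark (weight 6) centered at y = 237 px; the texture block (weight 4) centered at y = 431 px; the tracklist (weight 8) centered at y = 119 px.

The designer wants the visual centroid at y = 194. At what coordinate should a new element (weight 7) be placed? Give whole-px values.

With the new element, Σw becomes 4 + 2 + 6 + 4 + 8 + 7 = 31.
Along y: (4664 + 7·y) / 31 = 194 (existing moment 4·40 + 2·203 + 6·237 + 4·431 + 8·119 = 4664) ⇒ y = (6014 − 4664) / 7 ≈ 192.86.

y ≈ 193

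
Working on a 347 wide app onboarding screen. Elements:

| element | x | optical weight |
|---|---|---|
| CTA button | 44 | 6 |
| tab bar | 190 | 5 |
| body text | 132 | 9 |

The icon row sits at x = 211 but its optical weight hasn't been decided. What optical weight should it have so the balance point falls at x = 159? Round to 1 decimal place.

w ≈ 15.0

Fixed elements: Σw = 6 + 5 + 9 = 20, Σw·x = 6·44 + 5·190 + 9·132 = 2402.
Set Σw·x/Σw = 159: (2402 + 211w) = 159·(20 + w).
So w = (159·20 − 2402)/(211 − 159) = 778/52 ≈ 14.96.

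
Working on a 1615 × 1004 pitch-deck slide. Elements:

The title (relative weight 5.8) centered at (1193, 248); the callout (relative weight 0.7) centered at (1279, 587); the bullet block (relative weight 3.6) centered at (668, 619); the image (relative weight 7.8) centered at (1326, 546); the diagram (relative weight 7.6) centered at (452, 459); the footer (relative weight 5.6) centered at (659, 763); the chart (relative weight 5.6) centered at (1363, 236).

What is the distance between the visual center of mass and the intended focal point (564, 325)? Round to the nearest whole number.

≈ 426

Total weight = 5.8 + 0.7 + 3.6 + 7.8 + 7.6 + 5.6 + 5.6 = 36.7.
x: (5.8·1193 + 0.7·1279 + 3.6·668 + 7.8·1326 + 7.6·452 + 5.6·659 + 5.6·1363) / 36.7 = 35320.7 / 36.7 ≈ 962.42
y: (5.8·248 + 0.7·587 + 3.6·619 + 7.8·546 + 7.6·459 + 5.6·763 + 5.6·236) / 36.7 = 17419.3 / 36.7 ≈ 474.64
Relative to (564, 325): Δ = (398.42, 149.64); |Δ| = √(398.42² + 149.64²) ≈ 425.59.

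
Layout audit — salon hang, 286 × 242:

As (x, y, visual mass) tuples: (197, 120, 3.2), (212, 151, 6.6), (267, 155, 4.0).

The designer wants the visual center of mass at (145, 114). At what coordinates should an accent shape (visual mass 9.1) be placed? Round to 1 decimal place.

New total weight: (3.2 + 6.6 + 4.0) + 9.1 = 22.9.
Along x: (3097.6 + 9.1·x) / 22.9 = 145 (existing moment 3.2·197 + 6.6·212 + 4.0·267 = 3097.6) ⇒ x = (3320.5 − 3097.6) / 9.1 ≈ 24.49.
Along y: (2000.6 + 9.1·y) / 22.9 = 114 (existing moment 3.2·120 + 6.6·151 + 4.0·155 = 2000.6) ⇒ y = (2610.6 − 2000.6) / 9.1 ≈ 67.03.

(24.5, 67.0)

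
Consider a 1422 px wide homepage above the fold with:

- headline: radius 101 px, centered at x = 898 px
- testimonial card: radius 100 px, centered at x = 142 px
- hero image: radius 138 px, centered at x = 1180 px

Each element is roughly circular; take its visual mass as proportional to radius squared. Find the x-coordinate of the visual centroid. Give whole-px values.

x ≈ 842

Weights ∝ r²: headline 101² = 10201, testimonial card 100² = 10000, hero image 138² = 19044; Σw = 39245.
x: (10201·898 + 10000·142 + 19044·1180) / 39245 = 33052418 / 39245 ≈ 842.21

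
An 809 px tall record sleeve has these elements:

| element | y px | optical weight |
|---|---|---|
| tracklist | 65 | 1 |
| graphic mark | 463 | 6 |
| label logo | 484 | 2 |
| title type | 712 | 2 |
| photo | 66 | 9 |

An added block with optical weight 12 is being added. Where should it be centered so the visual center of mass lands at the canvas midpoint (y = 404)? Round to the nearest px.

y ≈ 592

After adding the added block, total weight = 1 + 6 + 2 + 2 + 9 + 12 = 32.
y: need Σw·y = 32·404 = 12928. Existing = 1·65 + 6·463 + 2·484 + 2·712 + 9·66 = 5829. Remainder 7099 / 12 ≈ 591.58.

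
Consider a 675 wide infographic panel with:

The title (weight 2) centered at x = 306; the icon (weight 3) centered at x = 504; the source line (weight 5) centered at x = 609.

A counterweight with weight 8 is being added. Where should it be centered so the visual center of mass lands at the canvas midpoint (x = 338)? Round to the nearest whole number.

With the counterweight, Σw becomes 2 + 3 + 5 + 8 = 18.
x: need Σw·x = 18·338 = 6084. Existing = 2·306 + 3·504 + 5·609 = 5169. Remainder 915 / 8 ≈ 114.38.

x ≈ 114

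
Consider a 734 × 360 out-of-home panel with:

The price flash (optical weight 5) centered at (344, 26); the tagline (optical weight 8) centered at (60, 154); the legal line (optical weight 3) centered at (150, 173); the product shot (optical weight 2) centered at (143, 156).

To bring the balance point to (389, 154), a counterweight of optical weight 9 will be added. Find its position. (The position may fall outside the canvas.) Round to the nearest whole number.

With the counterweight, Σw becomes 5 + 8 + 3 + 2 + 9 = 27.
Along x: (2936 + 9·x) / 27 = 389 (existing moment 5·344 + 8·60 + 3·150 + 2·143 = 2936) ⇒ x = (10503 − 2936) / 9 ≈ 840.78.
Along y: (2193 + 9·y) / 27 = 154 (existing moment 5·26 + 8·154 + 3·173 + 2·156 = 2193) ⇒ y = (4158 − 2193) / 9 ≈ 218.33.

(841, 218)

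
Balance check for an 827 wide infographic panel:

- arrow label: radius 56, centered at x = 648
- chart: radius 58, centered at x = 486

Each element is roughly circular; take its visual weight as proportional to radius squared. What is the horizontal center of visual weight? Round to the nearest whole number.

Weights ∝ r²: arrow label 56² = 3136, chart 58² = 3364; Σw = 6500.
x: (3136·648 + 3364·486) / 6500 = 3667032 / 6500 ≈ 564.16

x ≈ 564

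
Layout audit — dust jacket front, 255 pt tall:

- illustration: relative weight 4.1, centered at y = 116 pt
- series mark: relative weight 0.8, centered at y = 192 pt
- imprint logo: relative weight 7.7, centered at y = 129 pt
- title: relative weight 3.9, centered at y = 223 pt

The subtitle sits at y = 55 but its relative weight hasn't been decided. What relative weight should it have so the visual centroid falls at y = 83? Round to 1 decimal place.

w ≈ 40.1

Known weights sum to 4.1 + 0.8 + 7.7 + 3.9 = 16.5; their moment is 4.1·116 + 0.8·192 + 7.7·129 + 3.9·223 = 2492.2.
Balance at y = 83 requires (2492.2 + w·55) / (16.5 + w) = 83.
So w = (83·16.5 − 2492.2)/(55 − 83) = -1122.7/-28 ≈ 40.10.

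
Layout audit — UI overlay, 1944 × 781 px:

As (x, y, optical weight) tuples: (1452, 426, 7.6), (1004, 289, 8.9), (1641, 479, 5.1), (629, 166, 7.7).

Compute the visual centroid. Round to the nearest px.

(1133, 325)

Total weight = 7.6 + 8.9 + 5.1 + 7.7 = 29.3.
Σw·x = 7.6·1452 + 8.9·1004 + 5.1·1641 + 7.7·629 = 33183.2, so x̄ = 33183.2/29.3 ≈ 1132.53.
Σw·y = 7.6·426 + 8.9·289 + 5.1·479 + 7.7·166 = 9530.8, so ȳ = 9530.8/29.3 ≈ 325.28.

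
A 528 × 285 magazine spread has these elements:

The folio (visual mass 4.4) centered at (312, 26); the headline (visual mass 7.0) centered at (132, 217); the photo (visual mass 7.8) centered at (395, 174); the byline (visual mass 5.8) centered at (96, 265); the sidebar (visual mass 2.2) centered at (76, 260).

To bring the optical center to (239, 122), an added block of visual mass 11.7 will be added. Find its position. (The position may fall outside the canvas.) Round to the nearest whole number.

(273, -30)

With the added block, Σw becomes 4.4 + 7.0 + 7.8 + 5.8 + 2.2 + 11.7 = 38.9.
Along x: (6101.8 + 11.7·x) / 38.9 = 239 (existing moment 4.4·312 + 7.0·132 + 7.8·395 + 5.8·96 + 2.2·76 = 6101.8) ⇒ x = (9297.1 − 6101.8) / 11.7 ≈ 273.10.
Along y: (5099.6 + 11.7·y) / 38.9 = 122 (existing moment 4.4·26 + 7.0·217 + 7.8·174 + 5.8·265 + 2.2·260 = 5099.6) ⇒ y = (4745.8 − 5099.6) / 11.7 ≈ -30.24.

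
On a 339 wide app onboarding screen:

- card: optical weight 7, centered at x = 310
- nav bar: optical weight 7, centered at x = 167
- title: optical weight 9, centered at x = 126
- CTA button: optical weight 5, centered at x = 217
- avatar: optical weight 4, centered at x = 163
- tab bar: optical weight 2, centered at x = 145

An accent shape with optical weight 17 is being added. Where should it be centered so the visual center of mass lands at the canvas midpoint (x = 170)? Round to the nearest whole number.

With the accent shape, Σw becomes 7 + 7 + 9 + 5 + 4 + 2 + 17 = 51.
x: target moment 51×170 = 8670; current 7·310 + 7·167 + 9·126 + 5·217 + 4·163 + 2·145 = 6500; the accent shape supplies 2170, so x = 2170/17 ≈ 127.65.

x ≈ 128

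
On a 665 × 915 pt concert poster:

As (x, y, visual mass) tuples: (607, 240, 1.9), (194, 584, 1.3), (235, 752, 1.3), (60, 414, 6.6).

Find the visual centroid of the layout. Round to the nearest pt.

Total weight = 1.9 + 1.3 + 1.3 + 6.6 = 11.1.
Σw·x = 1.9·607 + 1.3·194 + 1.3·235 + 6.6·60 = 2107.0, so x̄ = 2107.0/11.1 ≈ 189.82.
Σw·y = 1.9·240 + 1.3·584 + 1.3·752 + 6.6·414 = 4925.2, so ȳ = 4925.2/11.1 ≈ 443.71.

(190, 444)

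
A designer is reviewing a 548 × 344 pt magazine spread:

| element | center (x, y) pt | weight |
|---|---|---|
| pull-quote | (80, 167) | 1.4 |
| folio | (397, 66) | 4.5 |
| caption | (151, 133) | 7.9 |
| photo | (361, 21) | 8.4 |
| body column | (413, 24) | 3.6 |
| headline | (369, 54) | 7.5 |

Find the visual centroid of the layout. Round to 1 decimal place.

(311.7, 67.5)

Weights sum to 1.4 + 4.5 + 7.9 + 8.4 + 3.6 + 7.5 = 33.3.
Σw·x = 10378.1; x̄ = 10378.1/33.3 ≈ 311.65.
Σw·y = 2249.3; ȳ = 2249.3/33.3 ≈ 67.55.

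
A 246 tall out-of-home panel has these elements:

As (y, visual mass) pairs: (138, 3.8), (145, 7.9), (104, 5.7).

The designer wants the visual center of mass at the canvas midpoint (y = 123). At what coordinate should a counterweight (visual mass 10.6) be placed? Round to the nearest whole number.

With the counterweight, Σw becomes 3.8 + 7.9 + 5.7 + 10.6 = 28.0.
y: need Σw·y = 28.0·123 = 3444.0. Existing = 3.8·138 + 7.9·145 + 5.7·104 = 2262.7. Remainder 1181.3 / 10.6 ≈ 111.44.

y ≈ 111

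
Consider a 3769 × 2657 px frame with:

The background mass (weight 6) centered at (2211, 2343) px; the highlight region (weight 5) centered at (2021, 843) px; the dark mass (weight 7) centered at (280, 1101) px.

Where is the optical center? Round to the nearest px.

(1407, 1443)

Total weight = 6 + 5 + 7 = 18.
x: (6·2211 + 5·2021 + 7·280) / 18 = 25331 / 18 ≈ 1407.28
y: (6·2343 + 5·843 + 7·1101) / 18 = 25980 / 18 ≈ 1443.33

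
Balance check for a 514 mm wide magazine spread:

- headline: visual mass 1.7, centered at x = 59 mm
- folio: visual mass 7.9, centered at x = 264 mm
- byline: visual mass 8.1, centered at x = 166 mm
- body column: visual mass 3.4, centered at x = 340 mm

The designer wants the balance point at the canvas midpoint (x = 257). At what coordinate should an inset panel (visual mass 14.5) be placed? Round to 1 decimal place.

x ≈ 307.8

After adding the inset panel, total weight = 1.7 + 7.9 + 8.1 + 3.4 + 14.5 = 35.6.
x: target moment 35.6×257 = 9149.2; current 1.7·59 + 7.9·264 + 8.1·166 + 3.4·340 = 4686.5; the inset panel supplies 4462.7, so x = 4462.7/14.5 ≈ 307.77.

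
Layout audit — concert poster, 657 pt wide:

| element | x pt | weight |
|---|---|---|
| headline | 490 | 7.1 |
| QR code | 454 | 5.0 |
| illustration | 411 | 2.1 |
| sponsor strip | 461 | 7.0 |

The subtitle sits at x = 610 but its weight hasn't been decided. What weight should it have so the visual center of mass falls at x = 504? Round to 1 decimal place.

w ≈ 8.0

Fixed elements: Σw = 7.1 + 5.0 + 2.1 + 7.0 = 21.2, Σw·x = 7.1·490 + 5.0·454 + 2.1·411 + 7.0·461 = 9839.1.
Set Σw·x/Σw = 504: (9839.1 + 610w) = 504·(21.2 + w).
So w = (504·21.2 − 9839.1)/(610 − 504) = 845.7/106 ≈ 7.98.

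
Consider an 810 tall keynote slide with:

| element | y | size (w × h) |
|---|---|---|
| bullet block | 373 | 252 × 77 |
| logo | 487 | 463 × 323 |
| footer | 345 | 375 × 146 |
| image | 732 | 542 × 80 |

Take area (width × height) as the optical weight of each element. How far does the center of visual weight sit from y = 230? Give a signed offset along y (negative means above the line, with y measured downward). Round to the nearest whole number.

≈ 259

Areas → weights: bullet block 252·77 = 19404, logo 463·323 = 149549, footer 375·146 = 54750, image 542·80 = 43360; Σw = 267063.
y: (19404·373 + 149549·487 + 54750·345 + 43360·732) / 267063 = 130696325 / 267063 ≈ 489.38
Difference: 489.38 − 230 ≈ 259.38.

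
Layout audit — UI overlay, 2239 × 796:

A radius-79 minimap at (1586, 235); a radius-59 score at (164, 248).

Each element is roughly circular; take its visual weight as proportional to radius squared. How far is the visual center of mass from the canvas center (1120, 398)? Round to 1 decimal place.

≈ 164.1

r² weights: minimap 79² = 6241, score 59² = 3481. Total = 9722.
x-moment: 6241·1586 + 3481·164 = 10469110; centroid 10469110/9722 ≈ 1076.85.
y-moment: 6241·235 + 3481·248 = 2329923; centroid 2329923/9722 ≈ 239.65.
From (1120, 398): dx = -43.15, dy = -158.35, so the distance is √(dx²+dy²) ≈ 164.12.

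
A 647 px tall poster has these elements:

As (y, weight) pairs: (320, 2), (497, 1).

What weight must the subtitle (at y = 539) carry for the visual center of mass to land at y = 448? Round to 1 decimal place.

w ≈ 2.3

Existing Σw = 3 (2 + 1); existing moment 2·320 + 1·497 = 1137.
For the centroid to hit 448: (1137 + w·539) / (3 + w) = 448.
Solving: w = (448·3 − 1137) / (539 − 448) = 207 / 91 ≈ 2.27.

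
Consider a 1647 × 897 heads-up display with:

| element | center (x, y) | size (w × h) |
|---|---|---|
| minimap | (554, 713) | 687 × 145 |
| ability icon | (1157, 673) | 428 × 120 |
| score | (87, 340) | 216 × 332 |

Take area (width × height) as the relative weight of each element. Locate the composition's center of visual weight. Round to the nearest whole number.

(543, 584)

Taking area as weight: minimap 687·145 = 99615, ability icon 428·120 = 51360, score 216·332 = 71712. Sum 222687.
x: (99615·554 + 51360·1157 + 71712·87) / 222687 = 120849174 / 222687 ≈ 542.69
y: (99615·713 + 51360·673 + 71712·340) / 222687 = 129972855 / 222687 ≈ 583.66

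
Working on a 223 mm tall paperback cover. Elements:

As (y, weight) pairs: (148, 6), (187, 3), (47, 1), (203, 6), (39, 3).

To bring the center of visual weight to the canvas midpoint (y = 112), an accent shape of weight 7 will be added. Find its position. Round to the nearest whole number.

y ≈ 12

With the accent shape, Σw becomes 6 + 3 + 1 + 6 + 3 + 7 = 26.
Along y: (2831 + 7·y) / 26 = 112 (existing moment 6·148 + 3·187 + 1·47 + 6·203 + 3·39 = 2831) ⇒ y = (2912 − 2831) / 7 ≈ 11.57.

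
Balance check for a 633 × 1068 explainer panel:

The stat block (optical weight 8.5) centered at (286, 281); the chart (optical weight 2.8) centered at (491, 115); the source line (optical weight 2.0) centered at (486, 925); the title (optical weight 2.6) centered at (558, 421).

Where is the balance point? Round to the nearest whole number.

(392, 356)

Total weight = 8.5 + 2.8 + 2.0 + 2.6 = 15.9.
Σw·x = 8.5·286 + 2.8·491 + 2.0·486 + 2.6·558 = 6228.6, so x̄ = 6228.6/15.9 ≈ 391.74.
Σw·y = 8.5·281 + 2.8·115 + 2.0·925 + 2.6·421 = 5655.1, so ȳ = 5655.1/15.9 ≈ 355.67.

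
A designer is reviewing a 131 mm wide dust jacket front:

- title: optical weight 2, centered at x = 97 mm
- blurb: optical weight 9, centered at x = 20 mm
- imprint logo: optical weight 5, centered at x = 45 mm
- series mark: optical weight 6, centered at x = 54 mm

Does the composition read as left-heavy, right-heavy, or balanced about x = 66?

left-heavy

Weights sum to 2 + 9 + 5 + 6 = 22.
x-moment: 2·97 + 9·20 + 5·45 + 6·54 = 923; centroid 923/22 ≈ 41.95.
Since 42.0 is left of 66, the composition reads left-heavy.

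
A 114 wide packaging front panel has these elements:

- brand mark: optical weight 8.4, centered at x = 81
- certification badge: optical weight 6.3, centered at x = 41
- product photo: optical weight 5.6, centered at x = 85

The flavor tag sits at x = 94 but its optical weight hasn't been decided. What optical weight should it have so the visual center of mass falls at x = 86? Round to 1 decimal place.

Existing Σw = 20.3 (8.4 + 6.3 + 5.6); existing moment 8.4·81 + 6.3·41 + 5.6·85 = 1414.7.
For the centroid to hit 86: (1414.7 + w·94) / (20.3 + w) = 86.
Solving: w = (86·20.3 − 1414.7) / (94 − 86) = 331.1 / 8 ≈ 41.39.

w ≈ 41.4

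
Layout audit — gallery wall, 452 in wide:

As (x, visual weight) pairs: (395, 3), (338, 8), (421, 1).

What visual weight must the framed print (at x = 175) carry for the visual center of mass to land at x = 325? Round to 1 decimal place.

Existing Σw = 12 (3 + 8 + 1); existing moment 3·395 + 8·338 + 1·421 = 4310.
For the centroid to hit 325: (4310 + w·175) / (12 + w) = 325.
Solving: w = (325·12 − 4310) / (175 − 325) = -410 / -150 ≈ 2.73.

w ≈ 2.7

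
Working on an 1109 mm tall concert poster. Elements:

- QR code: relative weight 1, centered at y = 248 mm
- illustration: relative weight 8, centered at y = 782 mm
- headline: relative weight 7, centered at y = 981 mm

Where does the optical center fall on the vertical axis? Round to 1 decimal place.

y ≈ 835.7

Σw = 1 + 8 + 7 = 16.
y-moment: 1·248 + 8·782 + 7·981 = 13371; centroid 13371/16 ≈ 835.69.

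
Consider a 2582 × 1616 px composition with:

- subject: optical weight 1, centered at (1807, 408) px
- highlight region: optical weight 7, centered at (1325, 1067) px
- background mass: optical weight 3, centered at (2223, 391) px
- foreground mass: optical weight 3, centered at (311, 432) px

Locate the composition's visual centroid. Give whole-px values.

Σw = 1 + 7 + 3 + 3 = 14.
Σw·x = 1·1807 + 7·1325 + 3·2223 + 3·311 = 18684, so x̄ = 18684/14 ≈ 1334.57.
Σw·y = 1·408 + 7·1067 + 3·391 + 3·432 = 10346, so ȳ = 10346/14 ≈ 739.00.

(1335, 739)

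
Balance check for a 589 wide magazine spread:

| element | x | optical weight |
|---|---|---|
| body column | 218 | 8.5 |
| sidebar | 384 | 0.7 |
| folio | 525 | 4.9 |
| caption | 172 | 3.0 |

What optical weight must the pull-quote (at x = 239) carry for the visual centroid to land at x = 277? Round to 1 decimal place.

w ≈ 12.5

Known weights sum to 8.5 + 0.7 + 4.9 + 3.0 = 17.1; their moment is 8.5·218 + 0.7·384 + 4.9·525 + 3.0·172 = 5210.3.
For the centroid to hit 277: (5210.3 + w·239) / (17.1 + w) = 277.
Rearranging, w·(239 − 277) = 277·17.1 − 5210.3 = -473.6, so w ≈ -473.6/-38 = 12.46.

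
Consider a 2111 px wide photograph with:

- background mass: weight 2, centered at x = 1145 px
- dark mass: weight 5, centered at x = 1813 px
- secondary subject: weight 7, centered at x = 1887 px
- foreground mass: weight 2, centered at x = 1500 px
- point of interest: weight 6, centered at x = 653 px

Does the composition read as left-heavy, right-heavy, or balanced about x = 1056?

Total weight = 2 + 5 + 7 + 2 + 6 = 22.
Σw·x = 2·1145 + 5·1813 + 7·1887 + 2·1500 + 6·653 = 31482, so x̄ = 31482/22 ≈ 1431.00.
Since 1431.0 is right of 1056, the composition reads right-heavy.

right-heavy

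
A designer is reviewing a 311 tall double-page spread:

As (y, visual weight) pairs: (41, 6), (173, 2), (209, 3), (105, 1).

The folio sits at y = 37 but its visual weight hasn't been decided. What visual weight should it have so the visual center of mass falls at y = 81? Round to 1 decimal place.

Existing Σw = 12 (6 + 2 + 3 + 1); existing moment 6·41 + 2·173 + 3·209 + 1·105 = 1324.
Set Σw·y/Σw = 81: (1324 + 37w) = 81·(12 + w).
Rearranging, w·(37 − 81) = 81·12 − 1324 = -352, so w ≈ -352/-44 = 8.00.

w ≈ 8.0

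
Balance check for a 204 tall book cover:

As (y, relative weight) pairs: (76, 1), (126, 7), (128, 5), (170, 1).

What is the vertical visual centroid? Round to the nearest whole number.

Total weight = 1 + 7 + 5 + 1 = 14.
y: (1·76 + 7·126 + 5·128 + 1·170) / 14 = 1768 / 14 ≈ 126.29

y ≈ 126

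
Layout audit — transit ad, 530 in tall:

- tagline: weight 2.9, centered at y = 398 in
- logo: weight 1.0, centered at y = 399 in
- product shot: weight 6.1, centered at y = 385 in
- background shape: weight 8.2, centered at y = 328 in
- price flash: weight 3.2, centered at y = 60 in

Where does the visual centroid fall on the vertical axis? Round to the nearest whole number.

y ≈ 317

Weights sum to 2.9 + 1.0 + 6.1 + 8.2 + 3.2 = 21.4.
y: (2.9·398 + 1.0·399 + 6.1·385 + 8.2·328 + 3.2·60) / 21.4 = 6783.3 / 21.4 ≈ 316.98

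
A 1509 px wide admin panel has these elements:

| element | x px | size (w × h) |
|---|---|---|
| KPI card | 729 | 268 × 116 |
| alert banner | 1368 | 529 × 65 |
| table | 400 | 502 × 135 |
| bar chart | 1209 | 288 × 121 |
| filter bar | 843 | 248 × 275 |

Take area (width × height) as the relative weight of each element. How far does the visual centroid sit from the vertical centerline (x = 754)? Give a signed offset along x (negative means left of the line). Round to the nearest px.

≈ 77 px

Areas: KPI card 268·116 = 31088, alert banner 529·65 = 34385, table 502·135 = 67770, bar chart 288·121 = 34848, filter bar 248·275 = 68200. Total weight = 236291.
x-moment: 31088·729 + 34385·1368 + 67770·400 + 34848·1209 + 68200·843 = 196433664; centroid 196433664/236291 ≈ 831.32.
Difference: 831.32 − 754 ≈ 77.32.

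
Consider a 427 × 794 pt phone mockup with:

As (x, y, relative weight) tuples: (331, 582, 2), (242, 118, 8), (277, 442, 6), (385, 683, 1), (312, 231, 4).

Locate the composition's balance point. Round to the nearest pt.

(281, 303)

Σw = 2 + 8 + 6 + 1 + 4 = 21.
Σw·x = 2·331 + 8·242 + 6·277 + 1·385 + 4·312 = 5893, so x̄ = 5893/21 ≈ 280.62.
Σw·y = 2·582 + 8·118 + 6·442 + 1·683 + 4·231 = 6367, so ȳ = 6367/21 ≈ 303.19.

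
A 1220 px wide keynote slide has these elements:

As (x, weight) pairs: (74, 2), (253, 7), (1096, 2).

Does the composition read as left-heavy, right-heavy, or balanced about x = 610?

Total weight = 2 + 7 + 2 = 11.
x-moment: 2·74 + 7·253 + 2·1096 = 4111; centroid 4111/11 ≈ 373.73.
373.7 vs midline 610 → left-heavy.

left-heavy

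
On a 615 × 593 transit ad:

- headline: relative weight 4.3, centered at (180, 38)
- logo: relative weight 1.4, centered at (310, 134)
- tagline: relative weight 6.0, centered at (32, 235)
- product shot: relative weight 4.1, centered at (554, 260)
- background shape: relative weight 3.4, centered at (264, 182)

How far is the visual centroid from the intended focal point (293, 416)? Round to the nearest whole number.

≈ 243

Total weight = 4.3 + 1.4 + 6.0 + 4.1 + 3.4 = 19.2.
Σw·x = 4.3·180 + 1.4·310 + 6.0·32 + 4.1·554 + 3.4·264 = 4569.0, so x̄ = 4569.0/19.2 ≈ 237.97.
Σw·y = 4.3·38 + 1.4·134 + 6.0·235 + 4.1·260 + 3.4·182 = 3445.8, so ȳ = 3445.8/19.2 ≈ 179.47.
From (293, 416): dx = -55.03, dy = -236.53, so the distance is √(dx²+dy²) ≈ 242.85.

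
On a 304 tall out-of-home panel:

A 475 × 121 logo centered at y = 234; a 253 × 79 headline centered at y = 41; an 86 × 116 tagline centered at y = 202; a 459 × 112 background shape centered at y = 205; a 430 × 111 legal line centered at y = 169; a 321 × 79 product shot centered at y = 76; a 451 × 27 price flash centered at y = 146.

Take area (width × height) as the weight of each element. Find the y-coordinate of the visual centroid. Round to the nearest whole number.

Taking area as weight: logo 475·121 = 57475, headline 253·79 = 19987, tagline 86·116 = 9976, background shape 459·112 = 51408, legal line 430·111 = 47730, product shot 321·79 = 25359, price flash 451·27 = 12177. Sum 224112.
y: (57475·234 + 19987·41 + 9976·202 + 51408·205 + 47730·169 + 25359·76 + 12177·146) / 224112 = 38593905 / 224112 ≈ 172.21

y ≈ 172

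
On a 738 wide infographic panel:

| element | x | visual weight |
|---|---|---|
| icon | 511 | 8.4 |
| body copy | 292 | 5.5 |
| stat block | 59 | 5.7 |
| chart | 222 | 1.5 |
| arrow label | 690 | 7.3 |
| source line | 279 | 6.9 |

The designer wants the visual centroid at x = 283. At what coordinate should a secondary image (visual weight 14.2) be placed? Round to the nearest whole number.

New total weight: (8.4 + 5.5 + 5.7 + 1.5 + 7.3 + 6.9) + 14.2 = 49.5.
x: need Σw·x = 49.5·283 = 14008.5. Existing = 8.4·511 + 5.5·292 + 5.7·59 + 1.5·222 + 7.3·690 + 6.9·279 = 13529.8. Remainder 478.7 / 14.2 ≈ 33.71.

x ≈ 34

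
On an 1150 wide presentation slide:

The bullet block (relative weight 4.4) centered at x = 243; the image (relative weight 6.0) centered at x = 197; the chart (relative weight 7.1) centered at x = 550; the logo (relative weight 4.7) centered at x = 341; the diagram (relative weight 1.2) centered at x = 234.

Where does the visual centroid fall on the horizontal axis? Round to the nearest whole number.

Weights sum to 4.4 + 6.0 + 7.1 + 4.7 + 1.2 = 23.4.
x-moment: 4.4·243 + 6.0·197 + 7.1·550 + 4.7·341 + 1.2·234 = 8039.7; centroid 8039.7/23.4 ≈ 343.58.

x ≈ 344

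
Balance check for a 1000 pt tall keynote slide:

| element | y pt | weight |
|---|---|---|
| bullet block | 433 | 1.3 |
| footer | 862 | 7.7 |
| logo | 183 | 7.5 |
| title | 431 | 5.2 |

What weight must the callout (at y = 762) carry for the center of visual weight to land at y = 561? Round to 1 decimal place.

w ≈ 6.8

Existing Σw = 21.7 (1.3 + 7.7 + 7.5 + 5.2); existing moment 1.3·433 + 7.7·862 + 7.5·183 + 5.2·431 = 10814.0.
For the centroid to hit 561: (10814.0 + w·762) / (21.7 + w) = 561.
So w = (561·21.7 − 10814.0)/(762 − 561) = 1359.7/201 ≈ 6.76.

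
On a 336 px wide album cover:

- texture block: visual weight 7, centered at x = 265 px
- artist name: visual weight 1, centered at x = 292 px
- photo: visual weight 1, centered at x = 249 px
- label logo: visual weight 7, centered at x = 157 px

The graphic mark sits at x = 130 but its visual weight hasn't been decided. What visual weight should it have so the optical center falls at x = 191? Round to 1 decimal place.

Fixed elements: Σw = 7 + 1 + 1 + 7 = 16, Σw·x = 7·265 + 1·292 + 1·249 + 7·157 = 3495.
Set Σw·x/Σw = 191: (3495 + 130w) = 191·(16 + w).
Rearranging, w·(130 − 191) = 191·16 − 3495 = -439, so w ≈ -439/-61 = 7.20.

w ≈ 7.2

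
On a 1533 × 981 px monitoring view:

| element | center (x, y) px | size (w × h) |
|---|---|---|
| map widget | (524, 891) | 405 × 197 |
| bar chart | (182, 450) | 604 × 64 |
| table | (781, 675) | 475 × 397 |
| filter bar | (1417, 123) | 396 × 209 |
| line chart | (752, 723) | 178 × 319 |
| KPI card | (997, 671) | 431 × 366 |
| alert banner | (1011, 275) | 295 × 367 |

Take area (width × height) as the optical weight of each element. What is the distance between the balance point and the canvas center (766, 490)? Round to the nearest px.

Taking area as weight: map widget 405·197 = 79785, bar chart 604·64 = 38656, table 475·397 = 188575, filter bar 396·209 = 82764, line chart 178·319 = 56782, KPI card 431·366 = 157746, alert banner 295·367 = 108265. Sum 712573.
x: moment 622825136 / weight 712573 ≈ 874.05
y: moment 402625559 / weight 712573 ≈ 565.03
From (766, 490): dx = 108.05, dy = 75.03, so the distance is √(dx²+dy²) ≈ 131.55.

≈ 132 px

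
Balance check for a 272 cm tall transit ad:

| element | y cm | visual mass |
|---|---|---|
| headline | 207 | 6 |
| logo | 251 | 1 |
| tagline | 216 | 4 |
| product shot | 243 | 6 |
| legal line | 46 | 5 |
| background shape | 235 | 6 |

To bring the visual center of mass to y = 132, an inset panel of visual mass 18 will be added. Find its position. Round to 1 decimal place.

y ≈ 34.3

After adding the inset panel, total weight = 6 + 1 + 4 + 6 + 5 + 6 + 18 = 46.
y: need Σw·y = 46·132 = 6072. Existing = 6·207 + 1·251 + 4·216 + 6·243 + 5·46 + 6·235 = 5455. Remainder 617 / 18 ≈ 34.28.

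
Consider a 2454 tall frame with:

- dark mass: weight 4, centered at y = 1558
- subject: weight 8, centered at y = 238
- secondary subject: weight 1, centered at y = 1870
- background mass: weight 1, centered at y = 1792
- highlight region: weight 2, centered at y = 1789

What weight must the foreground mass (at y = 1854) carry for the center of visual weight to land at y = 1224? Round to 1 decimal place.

w ≈ 6.7

Fixed elements: Σw = 4 + 8 + 1 + 1 + 2 = 16, Σw·y = 4·1558 + 8·238 + 1·1870 + 1·1792 + 2·1789 = 15376.
Set Σw·y/Σw = 1224: (15376 + 1854w) = 1224·(16 + w).
Solving: w = (1224·16 − 15376) / (1854 − 1224) = 4208 / 630 ≈ 6.68.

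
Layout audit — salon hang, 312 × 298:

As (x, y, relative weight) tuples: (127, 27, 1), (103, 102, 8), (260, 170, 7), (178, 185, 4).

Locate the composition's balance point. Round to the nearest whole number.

(174, 139)

Total weight = 1 + 8 + 7 + 4 = 20.
Σw·x = 1·127 + 8·103 + 7·260 + 4·178 = 3483, so x̄ = 3483/20 ≈ 174.15.
Σw·y = 1·27 + 8·102 + 7·170 + 4·185 = 2773, so ȳ = 2773/20 ≈ 138.65.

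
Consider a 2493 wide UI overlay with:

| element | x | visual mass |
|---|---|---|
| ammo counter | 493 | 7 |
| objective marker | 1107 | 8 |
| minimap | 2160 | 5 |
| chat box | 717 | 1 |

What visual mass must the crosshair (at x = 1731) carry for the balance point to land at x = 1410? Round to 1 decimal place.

w ≈ 18.0

Existing Σw = 21 (7 + 8 + 5 + 1); existing moment 7·493 + 8·1107 + 5·2160 + 1·717 = 23824.
For the centroid to hit 1410: (23824 + w·1731) / (21 + w) = 1410.
Rearranging, w·(1731 − 1410) = 1410·21 − 23824 = 5786, so w ≈ 5786/321 = 18.02.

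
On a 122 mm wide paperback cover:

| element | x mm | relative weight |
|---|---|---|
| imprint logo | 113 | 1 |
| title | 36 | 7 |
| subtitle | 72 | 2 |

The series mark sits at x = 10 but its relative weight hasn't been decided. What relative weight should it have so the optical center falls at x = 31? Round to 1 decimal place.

Known weights sum to 1 + 7 + 2 = 10; their moment is 1·113 + 7·36 + 2·72 = 509.
Set Σw·x/Σw = 31: (509 + 10w) = 31·(10 + w).
So w = (31·10 − 509)/(10 − 31) = -199/-21 ≈ 9.48.

w ≈ 9.5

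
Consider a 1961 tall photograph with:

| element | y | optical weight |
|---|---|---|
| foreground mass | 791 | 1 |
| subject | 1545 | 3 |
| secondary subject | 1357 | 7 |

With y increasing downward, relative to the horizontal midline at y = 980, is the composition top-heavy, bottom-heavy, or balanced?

Weights sum to 1 + 3 + 7 = 11.
y: (1·791 + 3·1545 + 7·1357) / 11 = 14925 / 11 ≈ 1356.82
1356.8 lies below (larger y than) the midline 980, so the layout is bottom-heavy.

bottom-heavy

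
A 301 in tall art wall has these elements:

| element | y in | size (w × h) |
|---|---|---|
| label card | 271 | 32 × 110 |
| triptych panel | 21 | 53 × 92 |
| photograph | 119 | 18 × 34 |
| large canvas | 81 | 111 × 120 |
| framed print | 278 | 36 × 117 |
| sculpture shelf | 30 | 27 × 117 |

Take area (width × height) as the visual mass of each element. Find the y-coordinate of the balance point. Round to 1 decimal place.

Areas → weights: label card 32·110 = 3520, triptych panel 53·92 = 4876, photograph 18·34 = 612, large canvas 111·120 = 13320, framed print 36·117 = 4212, sculpture shelf 27·117 = 3159; Σw = 29699.
Σw·y = 3520·271 + 4876·21 + 612·119 + 13320·81 + 4212·278 + 3159·30 = 3473770, so ȳ = 3473770/29699 ≈ 116.97.

y ≈ 117.0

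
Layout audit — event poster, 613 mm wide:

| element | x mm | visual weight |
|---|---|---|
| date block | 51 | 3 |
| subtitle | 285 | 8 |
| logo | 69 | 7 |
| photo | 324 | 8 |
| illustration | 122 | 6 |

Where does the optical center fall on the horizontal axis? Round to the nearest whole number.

x ≈ 195

Weights sum to 3 + 8 + 7 + 8 + 6 = 32.
Σw·x = 3·51 + 8·285 + 7·69 + 8·324 + 6·122 = 6240, so x̄ = 6240/32 ≈ 195.00.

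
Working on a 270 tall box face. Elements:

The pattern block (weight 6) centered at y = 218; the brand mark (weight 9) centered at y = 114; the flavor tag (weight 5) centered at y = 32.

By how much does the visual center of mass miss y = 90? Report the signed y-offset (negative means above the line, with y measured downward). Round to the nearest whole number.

Total weight = 6 + 9 + 5 = 20.
Σw·y = 6·218 + 9·114 + 5·32 = 2494, so ȳ = 2494/20 ≈ 124.70.
Difference: 124.70 − 90 ≈ 34.70.

≈ 35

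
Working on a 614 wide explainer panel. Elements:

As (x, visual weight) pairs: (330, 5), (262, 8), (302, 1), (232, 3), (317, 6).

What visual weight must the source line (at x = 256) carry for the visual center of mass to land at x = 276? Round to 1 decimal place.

w ≈ 14.9

Existing Σw = 23 (5 + 8 + 1 + 3 + 6); existing moment 5·330 + 8·262 + 1·302 + 3·232 + 6·317 = 6646.
Set Σw·x/Σw = 276: (6646 + 256w) = 276·(23 + w).
So w = (276·23 − 6646)/(256 − 276) = -298/-20 ≈ 14.90.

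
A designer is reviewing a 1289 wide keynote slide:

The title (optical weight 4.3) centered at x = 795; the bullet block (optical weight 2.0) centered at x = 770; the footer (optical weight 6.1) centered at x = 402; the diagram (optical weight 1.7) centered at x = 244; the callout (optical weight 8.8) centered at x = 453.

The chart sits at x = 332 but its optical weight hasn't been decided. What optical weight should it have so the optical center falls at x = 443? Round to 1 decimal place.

Known weights sum to 4.3 + 2.0 + 6.1 + 1.7 + 8.8 = 22.9; their moment is 4.3·795 + 2.0·770 + 6.1·402 + 1.7·244 + 8.8·453 = 11811.9.
For the centroid to hit 443: (11811.9 + w·332) / (22.9 + w) = 443.
Rearranging, w·(332 − 443) = 443·22.9 − 11811.9 = -1667.2, so w ≈ -1667.2/-111 = 15.02.

w ≈ 15.0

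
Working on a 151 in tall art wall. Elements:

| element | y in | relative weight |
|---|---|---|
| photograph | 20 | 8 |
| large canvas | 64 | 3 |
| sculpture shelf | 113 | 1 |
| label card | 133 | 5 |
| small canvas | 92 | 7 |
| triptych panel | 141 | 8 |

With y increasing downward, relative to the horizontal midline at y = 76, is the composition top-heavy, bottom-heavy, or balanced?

bottom-heavy

Σw = 8 + 3 + 1 + 5 + 7 + 8 = 32.
Σw·y = 2902; ȳ = 2902/32 ≈ 90.69.
90.7 lies below (larger y than) the midline 76, so the layout is bottom-heavy.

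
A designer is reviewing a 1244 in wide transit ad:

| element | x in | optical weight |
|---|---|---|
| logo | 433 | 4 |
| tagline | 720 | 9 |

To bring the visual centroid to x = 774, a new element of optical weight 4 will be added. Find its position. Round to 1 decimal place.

After adding the new element, total weight = 4 + 9 + 4 = 17.
Along x: (8212 + 4·x) / 17 = 774 (existing moment 4·433 + 9·720 = 8212) ⇒ x = (13158 − 8212) / 4 ≈ 1236.50.

x ≈ 1236.5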